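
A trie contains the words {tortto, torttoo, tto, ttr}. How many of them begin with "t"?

Filter for entries beginning with "t":
Words under "t": tortto, torttoo, tto, ttr
Count: 4

4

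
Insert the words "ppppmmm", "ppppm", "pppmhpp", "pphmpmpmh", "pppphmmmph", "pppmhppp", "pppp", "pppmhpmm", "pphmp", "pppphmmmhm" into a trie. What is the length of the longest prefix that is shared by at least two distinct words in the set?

8

Equivalently: take the maximum, over all pairs, of their longest common prefix length.
e.g. "pppphmmmhm" and "pppphmmmph" share the prefix "pppphmmm" of length 8; no pair shares a longer one.
Longest shared-prefix length: 8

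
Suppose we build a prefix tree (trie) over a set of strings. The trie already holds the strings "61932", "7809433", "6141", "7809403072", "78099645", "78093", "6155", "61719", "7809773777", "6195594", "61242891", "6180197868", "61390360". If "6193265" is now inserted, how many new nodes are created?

2

The longest prefix of "6193265" already in the trie is "61932" (length 5).
Each of the 2 remaining characters creates one node.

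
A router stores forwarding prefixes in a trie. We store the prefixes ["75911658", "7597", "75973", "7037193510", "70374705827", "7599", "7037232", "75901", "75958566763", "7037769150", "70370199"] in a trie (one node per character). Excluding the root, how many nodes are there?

Trace insertions, counting only characters that open a new branch:
  "75911658" → 8 new (7, 5, 9, 1, 1, 6, 5, 8)
  "7597" → prefix "759" already present; 1 new (7)
  "75973" → prefix "7597" already present; 1 new (3)
  "7037193510" → prefix "7" already present; 9 new (0, 3, 7, 1, 9, 3, 5, 1, 0)
  "70374705827" → prefix "7037" already present; 7 new (4, 7, 0, 5, 8, 2, 7)
  "7599" → prefix "759" already present; 1 new (9)
  "7037232" → prefix "7037" already present; 3 new (2, 3, 2)
  "75901" → prefix "759" already present; 2 new (0, 1)
  "75958566763" → prefix "759" already present; 8 new (5, 8, 5, 6, 6, 7, 6, 3)
  "7037769150" → prefix "7037" already present; 6 new (7, 6, 9, 1, 5, 0)
  "70370199" → prefix "7037" already present; 4 new (0, 1, 9, 9)
Total nodes = 8 + 1 + 1 + 9 + 7 + 1 + 3 + 2 + 8 + 6 + 4 = 50

50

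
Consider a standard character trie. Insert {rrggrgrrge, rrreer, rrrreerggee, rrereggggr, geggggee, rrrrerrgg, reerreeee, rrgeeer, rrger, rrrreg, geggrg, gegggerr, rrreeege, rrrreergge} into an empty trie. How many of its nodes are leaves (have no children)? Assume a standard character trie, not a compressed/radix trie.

Leaves are exactly the stored words that no other stored word extends.
Those words: "gegggerr", "geggggee", "geggrg", "reerreeee", "rrereggggr", "rrgeeer", "rrger", "rrggrgrrge", "rrreeege", "rrreer", "rrrreerggee", "rrrreg", "rrrrerrgg"
Leaf count: 13

13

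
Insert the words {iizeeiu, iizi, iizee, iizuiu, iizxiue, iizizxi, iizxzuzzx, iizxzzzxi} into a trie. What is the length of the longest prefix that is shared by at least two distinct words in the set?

Look for the deepest trie node that still has at least two words in its subtree.
e.g. "iizee" and "iizeeiu" share the prefix "iizee" of length 5; no pair shares a longer one.
Longest shared-prefix length: 5

5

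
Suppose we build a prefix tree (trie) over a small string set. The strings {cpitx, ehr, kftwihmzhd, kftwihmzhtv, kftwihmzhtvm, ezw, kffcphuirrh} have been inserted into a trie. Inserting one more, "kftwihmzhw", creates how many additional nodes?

Walking "kftwihmzhw" from the root, the first 9 characters ("kftwihmzh") follow existing edges; "w" is the first miss.
New nodes needed: |"kftwihmzhw"| − 9 = 10 − 9 = 1.

1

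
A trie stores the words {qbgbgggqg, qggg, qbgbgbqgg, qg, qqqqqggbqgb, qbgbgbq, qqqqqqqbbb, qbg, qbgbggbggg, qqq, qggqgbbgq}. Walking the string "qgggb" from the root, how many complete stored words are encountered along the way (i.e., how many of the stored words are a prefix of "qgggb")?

Check each prefix of "qgggb" against the stored set — each match is an end-marker on the path.
Prefixes of the query that are stored words: "qg", "qggg"
Count: 2

2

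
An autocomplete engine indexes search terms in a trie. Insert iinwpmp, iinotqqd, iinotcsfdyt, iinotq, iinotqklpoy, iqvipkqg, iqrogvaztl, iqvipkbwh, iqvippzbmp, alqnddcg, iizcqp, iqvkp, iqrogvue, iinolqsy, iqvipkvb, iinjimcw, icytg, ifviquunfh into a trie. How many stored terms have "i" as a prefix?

17

Traverse to the node for "i", then collect every word in that subtree.
Matches: "icytg", "ifviquunfh", "iinjimcw", "iinolqsy", "iinotcsfdyt", "iinotq", "iinotqklpoy", "iinotqqd", "iinwpmp", "iizcqp", "iqrogvaztl", "iqrogvue", "iqvipkbwh", "iqvipkqg", "iqvipkvb", "iqvippzbmp", "iqvkp"
Count: 17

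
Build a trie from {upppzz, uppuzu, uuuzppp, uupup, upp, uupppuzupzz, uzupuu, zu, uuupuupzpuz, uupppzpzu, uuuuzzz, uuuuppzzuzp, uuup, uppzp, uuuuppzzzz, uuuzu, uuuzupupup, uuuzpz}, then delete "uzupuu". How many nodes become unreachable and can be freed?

After clearing the end-marker at "uzupuu", prune upward until reaching a node still needed by another word.
The suffix "zupuu" (5 nodes) is used only by "uzupuu"; the node for "u" still has the child "p", so pruning stops there.
Nodes removed: 5

5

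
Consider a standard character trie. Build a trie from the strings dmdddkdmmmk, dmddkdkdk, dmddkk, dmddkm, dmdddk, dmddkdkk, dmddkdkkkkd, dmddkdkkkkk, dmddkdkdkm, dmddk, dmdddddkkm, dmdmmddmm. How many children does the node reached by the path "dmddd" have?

2

Follow the path "dmddd" to its node, then look at its outgoing edges.
Characters that immediately follow "dmddd" among the stored strings: {d, k}.
That node has 2 child edges.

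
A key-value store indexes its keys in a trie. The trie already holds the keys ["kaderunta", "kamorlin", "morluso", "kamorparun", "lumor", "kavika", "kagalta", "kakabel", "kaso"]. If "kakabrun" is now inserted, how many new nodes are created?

The longest prefix of "kakabrun" already in the trie is "kakab" (length 5).
New nodes needed: |"kakabrun"| − 5 = 8 − 5 = 3.

3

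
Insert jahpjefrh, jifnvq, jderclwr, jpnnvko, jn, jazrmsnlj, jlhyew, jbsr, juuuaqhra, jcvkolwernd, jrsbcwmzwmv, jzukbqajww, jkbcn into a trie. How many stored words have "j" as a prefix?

13

Traverse to the node for "j", then collect every word in that subtree.
Matches: "jahpjefrh", "jazrmsnlj", "jbsr", "jcvkolwernd", "jderclwr", "jifnvq", "jkbcn", "jlhyew", "jn", "jpnnvko", "jrsbcwmzwmv", "juuuaqhra", "jzukbqajww"
Count: 13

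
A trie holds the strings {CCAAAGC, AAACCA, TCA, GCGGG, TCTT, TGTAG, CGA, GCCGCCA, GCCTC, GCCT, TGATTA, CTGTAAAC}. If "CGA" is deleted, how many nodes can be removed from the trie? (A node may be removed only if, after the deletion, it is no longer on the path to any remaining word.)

Walk "CGA" from the leaf back toward the root, removing each node that no remaining word uses.
The suffix "GA" (2 nodes) is used only by "CGA"; the node for "C" still has the child "C", so pruning stops there.
Nodes removed: 2

2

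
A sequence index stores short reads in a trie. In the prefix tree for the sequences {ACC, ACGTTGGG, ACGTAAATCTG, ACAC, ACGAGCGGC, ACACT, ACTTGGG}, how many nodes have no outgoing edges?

6

A leaf is a node with no children — equivalently, the end of a word that is not a proper prefix of any other stored word.
Those words: "ACACT", "ACC", "ACGAGCGGC", "ACGTAAATCTG", "ACGTTGGG", "ACTTGGG"
Leaf count: 6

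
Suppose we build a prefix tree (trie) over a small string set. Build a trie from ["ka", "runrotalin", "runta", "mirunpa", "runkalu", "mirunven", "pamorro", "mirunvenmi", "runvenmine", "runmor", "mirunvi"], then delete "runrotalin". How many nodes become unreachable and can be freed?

Walk "runrotalin" from the leaf back toward the root, removing each node that no remaining word uses.
The suffix "rotalin" (7 nodes) is used only by "runrotalin"; the node for "run" still has the child "t", so pruning stops there.
Nodes removed: 7

7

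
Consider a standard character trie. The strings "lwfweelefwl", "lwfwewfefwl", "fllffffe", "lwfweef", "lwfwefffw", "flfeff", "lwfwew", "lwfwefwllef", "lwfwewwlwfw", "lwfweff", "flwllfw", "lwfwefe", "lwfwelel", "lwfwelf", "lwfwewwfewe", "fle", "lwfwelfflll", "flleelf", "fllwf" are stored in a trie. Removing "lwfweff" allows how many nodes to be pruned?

A node on "lwfweff"'s path can go only if nothing else ends at it or branches off below it.
Every node on "lwfweff" is still needed (e.g. by "lwfwefffw"), so nothing is freed.
Nodes removed: 0

0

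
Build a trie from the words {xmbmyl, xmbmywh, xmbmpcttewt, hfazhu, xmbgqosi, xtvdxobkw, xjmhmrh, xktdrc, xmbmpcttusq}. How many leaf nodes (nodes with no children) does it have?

9

A leaf is a node with no children — equivalently, the end of a word that is not a proper prefix of any other stored word.
Those words: "hfazhu", "xjmhmrh", "xktdrc", "xmbgqosi", "xmbmpcttewt", "xmbmpcttusq", "xmbmyl", "xmbmywh", "xtvdxobkw"
Leaf count: 9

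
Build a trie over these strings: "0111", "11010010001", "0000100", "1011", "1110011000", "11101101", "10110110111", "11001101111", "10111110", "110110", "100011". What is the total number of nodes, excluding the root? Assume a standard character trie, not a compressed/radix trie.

61

Insert word by word; a character creates a node only if that edge doesn't already exist:
  "0111" → 4 new (0, 1, 1, 1)
  "11010010001" → 11 new (1, 1, 0, 1, 0, 0, 1, 0, 0, 0, 1)
  "0000100" → prefix "0" already present; 6 new (0, 0, 0, 1, 0, 0)
  "1011" → prefix "1" already present; 3 new (0, 1, 1)
  "1110011000" → prefix "11" already present; 8 new (1, 0, 0, 1, 1, 0, 0, 0)
  "11101101" → prefix "1110" already present; 4 new (1, 1, 0, 1)
  "10110110111" → prefix "1011" already present; 7 new (0, 1, 1, 0, 1, 1, 1)
  "11001101111" → prefix "110" already present; 8 new (0, 1, 1, 0, 1, 1, 1, 1)
  "10111110" → prefix "1011" already present; 4 new (1, 1, 1, 0)
  "110110" → prefix "1101" already present; 2 new (1, 0)
  "100011" → prefix "10" already present; 4 new (0, 0, 1, 1)
Total nodes = 4 + 11 + 6 + 3 + 8 + 4 + 7 + 8 + 4 + 2 + 4 = 61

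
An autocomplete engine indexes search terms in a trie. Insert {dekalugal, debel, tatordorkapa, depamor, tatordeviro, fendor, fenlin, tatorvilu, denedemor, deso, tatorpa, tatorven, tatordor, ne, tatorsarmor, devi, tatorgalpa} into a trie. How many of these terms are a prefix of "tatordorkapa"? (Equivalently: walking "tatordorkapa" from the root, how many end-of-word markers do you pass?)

2

Traverse "tatordorkapa" character by character; count nodes along the way that are marked as word ends.
Prefixes of the query that are stored words: "tatordor", "tatordorkapa"
Count: 2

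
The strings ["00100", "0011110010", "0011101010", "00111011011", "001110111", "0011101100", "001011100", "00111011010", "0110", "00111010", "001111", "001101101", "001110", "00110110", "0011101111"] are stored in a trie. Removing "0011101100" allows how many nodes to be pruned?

After clearing the end-marker at "0011101100", prune upward until reaching a node still needed by another word.
The suffix "0" (1 node) is used only by "0011101100"; the node for "001110110" still has the child "1", so pruning stops there.
Nodes removed: 1

1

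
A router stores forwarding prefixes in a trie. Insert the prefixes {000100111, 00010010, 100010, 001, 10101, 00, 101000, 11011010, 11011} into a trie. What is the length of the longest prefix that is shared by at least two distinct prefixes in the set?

7

Look for the deepest trie node that still has at least two words in its subtree.
"00010010" and "000100111" agree on "0001001" (7 characters) before diverging; nothing deeper is shared.
Longest shared-prefix length: 7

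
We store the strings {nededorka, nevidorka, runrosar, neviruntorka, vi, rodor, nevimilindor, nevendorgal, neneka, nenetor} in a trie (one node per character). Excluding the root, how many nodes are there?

Trace insertions, counting only characters that open a new branch:
  "nededorka" → 9 new (n, e, d, e, d, o, r, k, a)
  "nevidorka" → prefix "ne" already present; 7 new (v, i, d, o, r, k, a)
  "runrosar" → 8 new (r, u, n, r, o, s, a, r)
  "neviruntorka" → prefix "nevi" already present; 8 new (r, u, n, t, o, r, k, a)
  "vi" → 2 new (v, i)
  "rodor" → prefix "r" already present; 4 new (o, d, o, r)
  "nevimilindor" → prefix "nevi" already present; 8 new (m, i, l, i, n, d, o, r)
  "nevendorgal" → prefix "nev" already present; 8 new (e, n, d, o, r, g, a, l)
  "neneka" → prefix "ne" already present; 4 new (n, e, k, a)
  "nenetor" → prefix "nene" already present; 3 new (t, o, r)
Total nodes = 9 + 7 + 8 + 8 + 2 + 4 + 8 + 8 + 4 + 3 = 61

61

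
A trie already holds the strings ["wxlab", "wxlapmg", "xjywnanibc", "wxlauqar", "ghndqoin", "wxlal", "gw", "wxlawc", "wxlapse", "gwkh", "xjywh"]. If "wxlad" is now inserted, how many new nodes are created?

1

Walking "wxlad" from the root, the first 4 characters ("wxla") follow existing edges; "d" is the first miss.
Each of the 1 remaining characters creates one node.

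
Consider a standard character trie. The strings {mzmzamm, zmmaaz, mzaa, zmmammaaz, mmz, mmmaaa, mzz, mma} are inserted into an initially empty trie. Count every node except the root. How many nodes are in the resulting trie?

28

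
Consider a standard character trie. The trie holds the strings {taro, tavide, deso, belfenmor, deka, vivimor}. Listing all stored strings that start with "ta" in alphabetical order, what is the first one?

Words with prefix "ta", in lexicographic order: "taro", "tavide"
Position 1: taro

taro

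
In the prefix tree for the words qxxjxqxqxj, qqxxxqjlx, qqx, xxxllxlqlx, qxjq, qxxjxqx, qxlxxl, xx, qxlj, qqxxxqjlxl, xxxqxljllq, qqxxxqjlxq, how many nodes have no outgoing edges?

Leaves are exactly the stored words that no other stored word extends.
Those words: "qqxxxqjlxl", "qqxxxqjlxq", "qxjq", "qxlj", "qxlxxl", "qxxjxqxqxj", "xxxllxlqlx", "xxxqxljllq"
Leaf count: 8

8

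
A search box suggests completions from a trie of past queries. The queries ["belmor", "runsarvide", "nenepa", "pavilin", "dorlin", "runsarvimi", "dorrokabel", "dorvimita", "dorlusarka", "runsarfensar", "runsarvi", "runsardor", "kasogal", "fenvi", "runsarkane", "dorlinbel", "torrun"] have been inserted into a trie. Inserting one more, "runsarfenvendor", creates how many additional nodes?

"runsarfen" is already a path in the trie; the remaining "vendor" must be added.
New nodes needed: |"runsarfenvendor"| − 9 = 15 − 9 = 6.

6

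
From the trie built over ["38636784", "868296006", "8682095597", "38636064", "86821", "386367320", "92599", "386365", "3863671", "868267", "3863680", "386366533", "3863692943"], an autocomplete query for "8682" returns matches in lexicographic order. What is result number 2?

DFS of the "8682" subtree visits, in order: "8682095597", "86821", "868267", "868296006"
The 2nd is 86821.

86821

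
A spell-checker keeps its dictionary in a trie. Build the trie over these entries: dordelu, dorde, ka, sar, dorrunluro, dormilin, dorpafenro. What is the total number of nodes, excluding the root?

31

Trace insertions, counting only characters that open a new branch:
  "dordelu" → 7 new (d, o, r, d, e, l, u)
  "dorde" → prefix "dorde" already present; 0 new (none)
  "ka" → 2 new (k, a)
  "sar" → 3 new (s, a, r)
  "dorrunluro" → prefix "dor" already present; 7 new (r, u, n, l, u, r, o)
  "dormilin" → prefix "dor" already present; 5 new (m, i, l, i, n)
  "dorpafenro" → prefix "dor" already present; 7 new (p, a, f, e, n, r, o)
Total nodes = 7 + 0 + 2 + 3 + 7 + 5 + 7 = 31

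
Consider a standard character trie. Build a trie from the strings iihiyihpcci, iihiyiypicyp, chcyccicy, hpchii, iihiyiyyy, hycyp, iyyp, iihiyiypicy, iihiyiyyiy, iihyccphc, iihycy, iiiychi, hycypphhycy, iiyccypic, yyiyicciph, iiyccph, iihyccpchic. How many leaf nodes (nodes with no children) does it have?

15

Leaves are exactly the stored words that no other stored word extends.
Those words: "chcyccicy", "hpchii", "hycypphhycy", "iihiyihpcci", "iihiyiypicyp", "iihiyiyyiy", "iihiyiyyy", "iihyccpchic", "iihyccphc", "iihycy", "iiiychi", "iiyccph", "iiyccypic", "iyyp", "yyiyicciph"
Leaf count: 15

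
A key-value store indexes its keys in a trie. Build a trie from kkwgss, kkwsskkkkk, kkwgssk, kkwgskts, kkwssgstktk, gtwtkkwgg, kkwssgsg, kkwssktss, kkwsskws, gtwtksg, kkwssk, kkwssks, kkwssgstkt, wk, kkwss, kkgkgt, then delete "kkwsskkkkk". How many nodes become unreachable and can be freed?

4

A node on "kkwsskkkkk"'s path can go only if nothing else ends at it or branches off below it.
The suffix "kkkk" (4 nodes) is used only by "kkwsskkkkk"; the node for "kkwssk" still has the child "t", so pruning stops there.
Nodes removed: 4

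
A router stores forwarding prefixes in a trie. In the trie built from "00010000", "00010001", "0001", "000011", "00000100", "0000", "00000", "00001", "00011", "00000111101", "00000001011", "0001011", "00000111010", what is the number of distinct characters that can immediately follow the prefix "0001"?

The children of the "0001" node are the distinct next characters among strings starting with "0001".
Distinct next characters after "0001": 0, 1.
That node has 2 child edges.

2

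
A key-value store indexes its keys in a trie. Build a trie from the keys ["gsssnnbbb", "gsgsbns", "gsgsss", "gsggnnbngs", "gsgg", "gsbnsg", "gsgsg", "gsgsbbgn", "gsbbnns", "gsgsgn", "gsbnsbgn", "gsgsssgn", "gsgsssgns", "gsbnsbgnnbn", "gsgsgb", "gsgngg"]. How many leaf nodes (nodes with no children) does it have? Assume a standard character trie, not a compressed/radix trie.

Leaves are exactly the stored words that no other stored word extends.
Those words: "gsbbnns", "gsbnsbgnnbn", "gsbnsg", "gsggnnbngs", "gsgngg", "gsgsbbgn", "gsgsbns", "gsgsgb", "gsgsgn", "gsgsssgns", "gsssnnbbb"
Leaf count: 11

11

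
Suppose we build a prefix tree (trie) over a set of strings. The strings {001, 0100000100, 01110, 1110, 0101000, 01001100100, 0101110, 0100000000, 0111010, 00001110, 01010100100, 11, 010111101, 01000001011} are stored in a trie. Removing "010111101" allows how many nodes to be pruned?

3

A node on "010111101"'s path can go only if nothing else ends at it or branches off below it.
The suffix "101" (3 nodes) is used only by "010111101"; the node for "010111" still has the child "0", so pruning stops there.
Nodes removed: 3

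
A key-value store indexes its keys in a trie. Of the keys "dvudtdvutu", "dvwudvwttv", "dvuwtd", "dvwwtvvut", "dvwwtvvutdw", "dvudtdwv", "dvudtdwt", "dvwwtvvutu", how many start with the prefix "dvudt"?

Traverse to the node for "dvudt", then collect every word in that subtree.
Matches: "dvudtdvutu", "dvudtdwt", "dvudtdwv"
Count: 3

3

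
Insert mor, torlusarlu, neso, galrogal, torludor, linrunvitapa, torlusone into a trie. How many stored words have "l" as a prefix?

1

Filter for entries beginning with "l":
Words under "l": linrunvitapa
Count: 1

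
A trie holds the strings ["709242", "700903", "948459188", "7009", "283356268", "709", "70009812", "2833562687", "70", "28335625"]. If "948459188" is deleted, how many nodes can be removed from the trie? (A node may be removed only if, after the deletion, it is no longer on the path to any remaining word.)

9

A node on "948459188"'s path can go only if nothing else ends at it or branches off below it.
No other word shares any prefix with "948459188", so all 9 of its nodes go.
Nodes removed: 9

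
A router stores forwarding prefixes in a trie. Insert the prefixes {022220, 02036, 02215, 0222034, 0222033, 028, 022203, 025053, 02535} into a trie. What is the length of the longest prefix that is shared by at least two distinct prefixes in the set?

6

The deepest shared node is where two words last agree before diverging.
e.g. "022203" and "0222033" share the prefix "022203" of length 6; no pair shares a longer one.
Longest shared-prefix length: 6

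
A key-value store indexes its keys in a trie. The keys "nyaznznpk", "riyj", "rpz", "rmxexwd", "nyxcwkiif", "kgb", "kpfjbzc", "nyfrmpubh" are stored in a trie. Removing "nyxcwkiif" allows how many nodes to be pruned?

7

A node on "nyxcwkiif"'s path can go only if nothing else ends at it or branches off below it.
The suffix "xcwkiif" (7 nodes) is used only by "nyxcwkiif"; the node for "ny" still has the child "a", so pruning stops there.
Nodes removed: 7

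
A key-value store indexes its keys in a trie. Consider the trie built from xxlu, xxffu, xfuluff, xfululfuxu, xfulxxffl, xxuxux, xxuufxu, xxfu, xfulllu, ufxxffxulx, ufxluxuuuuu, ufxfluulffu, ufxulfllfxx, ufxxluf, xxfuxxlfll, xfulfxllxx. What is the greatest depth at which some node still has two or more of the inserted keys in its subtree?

5

Look for the deepest trie node that still has at least two words in its subtree.
e.g. "xfuluff" and "xfululfuxu" share the prefix "xfulu" of length 5; no pair shares a longer one.
Longest shared-prefix length: 5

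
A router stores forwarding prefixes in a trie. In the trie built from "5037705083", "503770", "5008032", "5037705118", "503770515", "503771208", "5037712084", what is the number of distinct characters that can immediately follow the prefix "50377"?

Walk "50377" from the root, arriving at one node.
Distinct next characters after "50377": 0, 1.
That node has 2 child edges.

2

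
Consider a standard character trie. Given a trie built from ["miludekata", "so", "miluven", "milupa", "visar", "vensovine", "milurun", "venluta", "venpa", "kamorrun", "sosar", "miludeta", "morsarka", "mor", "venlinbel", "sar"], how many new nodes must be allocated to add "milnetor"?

5

The longest prefix of "milnetor" already in the trie is "mil" (length 3).
Each of the 5 remaining characters creates one node.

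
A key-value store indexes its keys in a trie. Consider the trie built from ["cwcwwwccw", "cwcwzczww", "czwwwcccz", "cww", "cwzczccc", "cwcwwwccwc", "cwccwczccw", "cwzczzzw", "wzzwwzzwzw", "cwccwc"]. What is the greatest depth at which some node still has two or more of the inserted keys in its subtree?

9

Equivalently: take the maximum, over all pairs, of their longest common prefix length.
e.g. "cwcwwwccw" and "cwcwwwccwc" share the prefix "cwcwwwccw" of length 9; no pair shares a longer one.
Longest shared-prefix length: 9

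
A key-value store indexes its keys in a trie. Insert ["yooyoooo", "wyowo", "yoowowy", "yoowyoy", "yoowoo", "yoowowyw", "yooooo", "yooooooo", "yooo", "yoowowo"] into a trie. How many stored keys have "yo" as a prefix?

9

Filter for entries beginning with "yo":
Words under "yo": yooo, yooooo, yooooooo, yoowoo, yoowowo, yoowowy, yoowowyw, yoowyoy, yooyoooo
Count: 9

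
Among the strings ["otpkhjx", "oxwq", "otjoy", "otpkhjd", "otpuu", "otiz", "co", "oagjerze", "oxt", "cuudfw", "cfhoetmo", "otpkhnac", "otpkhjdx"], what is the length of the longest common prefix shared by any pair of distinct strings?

Look for the deepest trie node that still has at least two words in its subtree.
e.g. "otpkhjd" and "otpkhjdx" share the prefix "otpkhjd" of length 7; no pair shares a longer one.
Longest shared-prefix length: 7

7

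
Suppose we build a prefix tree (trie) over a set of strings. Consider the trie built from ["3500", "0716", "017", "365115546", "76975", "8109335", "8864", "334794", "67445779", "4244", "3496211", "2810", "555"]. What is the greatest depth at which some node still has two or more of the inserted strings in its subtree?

The deepest shared node is where two words last agree before diverging.
e.g. "017" and "0716" share the prefix "0" of length 1; no pair shares a longer one.
Longest shared-prefix length: 1

1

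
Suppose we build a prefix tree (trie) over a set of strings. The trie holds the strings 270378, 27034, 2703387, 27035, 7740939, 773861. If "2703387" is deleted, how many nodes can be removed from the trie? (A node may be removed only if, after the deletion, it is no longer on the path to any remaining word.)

Walk "2703387" from the leaf back toward the root, removing each node that no remaining word uses.
The suffix "387" (3 nodes) is used only by "2703387"; the node for "2703" still has the child "7", so pruning stops there.
Nodes removed: 3

3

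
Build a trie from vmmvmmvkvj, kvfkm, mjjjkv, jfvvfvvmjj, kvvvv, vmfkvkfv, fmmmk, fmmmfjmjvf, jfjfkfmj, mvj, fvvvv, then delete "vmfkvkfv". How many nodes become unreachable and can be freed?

6

A node on "vmfkvkfv"'s path can go only if nothing else ends at it or branches off below it.
The suffix "fkvkfv" (6 nodes) is used only by "vmfkvkfv"; the node for "vm" still has the child "m", so pruning stops there.
Nodes removed: 6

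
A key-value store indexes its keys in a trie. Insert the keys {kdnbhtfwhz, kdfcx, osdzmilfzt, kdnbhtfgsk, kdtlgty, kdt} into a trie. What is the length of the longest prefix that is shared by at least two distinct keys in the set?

7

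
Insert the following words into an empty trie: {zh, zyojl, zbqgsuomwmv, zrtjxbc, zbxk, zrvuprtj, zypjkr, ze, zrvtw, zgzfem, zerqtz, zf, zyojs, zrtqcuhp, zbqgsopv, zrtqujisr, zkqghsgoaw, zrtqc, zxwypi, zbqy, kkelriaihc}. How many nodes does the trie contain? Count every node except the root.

86

Trace insertions, counting only characters that open a new branch:
  "zh" → 2 new (z, h)
  "zyojl" → prefix "z" already present; 4 new (y, o, j, l)
  "zbqgsuomwmv" → prefix "z" already present; 10 new (b, q, g, s, u, o, m, w, m, v)
  "zrtjxbc" → prefix "z" already present; 6 new (r, t, j, x, b, c)
  "zbxk" → prefix "zb" already present; 2 new (x, k)
  "zrvuprtj" → prefix "zr" already present; 6 new (v, u, p, r, t, j)
  "zypjkr" → prefix "zy" already present; 4 new (p, j, k, r)
  "ze" → prefix "z" already present; 1 new (e)
  "zrvtw" → prefix "zrv" already present; 2 new (t, w)
  "zgzfem" → prefix "z" already present; 5 new (g, z, f, e, m)
  "zerqtz" → prefix "ze" already present; 4 new (r, q, t, z)
  "zf" → prefix "z" already present; 1 new (f)
  "zyojs" → prefix "zyoj" already present; 1 new (s)
  "zrtqcuhp" → prefix "zrt" already present; 5 new (q, c, u, h, p)
  "zbqgsopv" → prefix "zbqgs" already present; 3 new (o, p, v)
  "zrtqujisr" → prefix "zrtq" already present; 5 new (u, j, i, s, r)
  "zkqghsgoaw" → prefix "z" already present; 9 new (k, q, g, h, s, g, o, a, w)
  "zrtqc" → prefix "zrtqc" already present; 0 new (none)
  "zxwypi" → prefix "z" already present; 5 new (x, w, y, p, i)
  "zbqy" → prefix "zbq" already present; 1 new (y)
  "kkelriaihc" → 10 new (k, k, e, l, r, i, a, i, h, c)
Total nodes = 2 + 4 + 10 + 6 + 2 + 6 + 4 + 1 + 2 + 5 + 4 + 1 + 1 + 5 + 3 + 5 + 9 + 0 + 5 + 1 + 10 = 86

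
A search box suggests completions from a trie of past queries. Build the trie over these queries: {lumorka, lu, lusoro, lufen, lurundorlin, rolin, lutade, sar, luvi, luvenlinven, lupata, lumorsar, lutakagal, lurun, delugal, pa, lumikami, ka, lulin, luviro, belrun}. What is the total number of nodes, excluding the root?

Trace insertions, counting only characters that open a new branch:
  "lumorka" → 7 new (l, u, m, o, r, k, a)
  "lu" → prefix "lu" already present; 0 new (none)
  "lusoro" → prefix "lu" already present; 4 new (s, o, r, o)
  "lufen" → prefix "lu" already present; 3 new (f, e, n)
  "lurundorlin" → prefix "lu" already present; 9 new (r, u, n, d, o, r, l, i, n)
  "rolin" → 5 new (r, o, l, i, n)
  "lutade" → prefix "lu" already present; 4 new (t, a, d, e)
  "sar" → 3 new (s, a, r)
  "luvi" → prefix "lu" already present; 2 new (v, i)
  "luvenlinven" → prefix "luv" already present; 8 new (e, n, l, i, n, v, e, n)
  "lupata" → prefix "lu" already present; 4 new (p, a, t, a)
  "lumorsar" → prefix "lumor" already present; 3 new (s, a, r)
  "lutakagal" → prefix "luta" already present; 5 new (k, a, g, a, l)
  "lurun" → prefix "lurun" already present; 0 new (none)
  "delugal" → 7 new (d, e, l, u, g, a, l)
  "pa" → 2 new (p, a)
  "lumikami" → prefix "lum" already present; 5 new (i, k, a, m, i)
  "ka" → 2 new (k, a)
  "lulin" → prefix "lu" already present; 3 new (l, i, n)
  "luviro" → prefix "luvi" already present; 2 new (r, o)
  "belrun" → 6 new (b, e, l, r, u, n)
Total nodes = 7 + 0 + 4 + 3 + 9 + 5 + 4 + 3 + 2 + 8 + 4 + 3 + 5 + 0 + 7 + 2 + 5 + 2 + 3 + 2 + 6 = 84

84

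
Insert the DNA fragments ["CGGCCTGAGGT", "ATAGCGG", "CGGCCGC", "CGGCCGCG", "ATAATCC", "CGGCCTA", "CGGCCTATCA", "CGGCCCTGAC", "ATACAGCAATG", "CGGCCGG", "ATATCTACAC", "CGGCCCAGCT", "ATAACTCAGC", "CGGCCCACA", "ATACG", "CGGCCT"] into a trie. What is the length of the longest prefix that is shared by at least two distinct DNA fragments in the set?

7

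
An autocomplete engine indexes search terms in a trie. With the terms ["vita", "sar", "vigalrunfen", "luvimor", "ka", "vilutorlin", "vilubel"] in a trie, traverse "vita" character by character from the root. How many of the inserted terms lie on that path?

1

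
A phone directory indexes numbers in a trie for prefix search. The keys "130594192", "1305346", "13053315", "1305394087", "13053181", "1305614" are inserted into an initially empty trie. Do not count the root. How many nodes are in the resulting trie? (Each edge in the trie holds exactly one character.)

Insert word by word; a character creates a node only if that edge doesn't already exist:
  "130594192" → 9 new (1, 3, 0, 5, 9, 4, 1, 9, 2)
  "1305346" → prefix "1305" already present; 3 new (3, 4, 6)
  "13053315" → prefix "13053" already present; 3 new (3, 1, 5)
  "1305394087" → prefix "13053" already present; 5 new (9, 4, 0, 8, 7)
  "13053181" → prefix "13053" already present; 3 new (1, 8, 1)
  "1305614" → prefix "1305" already present; 3 new (6, 1, 4)
Total nodes = 9 + 3 + 3 + 5 + 3 + 3 = 26

26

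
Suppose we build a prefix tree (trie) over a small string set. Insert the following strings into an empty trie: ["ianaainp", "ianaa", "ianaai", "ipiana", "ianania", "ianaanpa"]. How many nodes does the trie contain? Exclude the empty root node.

19

Trace insertions, counting only characters that open a new branch:
  "ianaainp" → 8 new (i, a, n, a, a, i, n, p)
  "ianaa" → prefix "ianaa" already present; 0 new (none)
  "ianaai" → prefix "ianaai" already present; 0 new (none)
  "ipiana" → prefix "i" already present; 5 new (p, i, a, n, a)
  "ianania" → prefix "iana" already present; 3 new (n, i, a)
  "ianaanpa" → prefix "ianaa" already present; 3 new (n, p, a)
Total nodes = 8 + 0 + 0 + 5 + 3 + 3 = 19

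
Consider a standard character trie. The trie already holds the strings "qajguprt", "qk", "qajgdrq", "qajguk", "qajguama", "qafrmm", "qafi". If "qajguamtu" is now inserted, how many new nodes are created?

2

Walking "qajguamtu" from the root, the first 7 characters ("qajguam") follow existing edges; "t" is the first miss.
New nodes needed: |"qajguamtu"| − 7 = 9 − 7 = 2.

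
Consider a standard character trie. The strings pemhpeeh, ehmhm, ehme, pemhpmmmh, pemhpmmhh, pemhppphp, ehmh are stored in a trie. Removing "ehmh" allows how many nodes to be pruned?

0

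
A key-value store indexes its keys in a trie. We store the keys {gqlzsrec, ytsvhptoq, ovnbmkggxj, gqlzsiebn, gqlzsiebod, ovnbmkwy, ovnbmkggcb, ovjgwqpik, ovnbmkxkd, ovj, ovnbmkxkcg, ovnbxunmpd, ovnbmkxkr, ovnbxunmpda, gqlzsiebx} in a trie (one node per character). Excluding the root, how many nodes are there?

58

Trace insertions, counting only characters that open a new branch:
  "gqlzsrec" → 8 new (g, q, l, z, s, r, e, c)
  "ytsvhptoq" → 9 new (y, t, s, v, h, p, t, o, q)
  "ovnbmkggxj" → 10 new (o, v, n, b, m, k, g, g, x, j)
  "gqlzsiebn" → prefix "gqlzs" already present; 4 new (i, e, b, n)
  "gqlzsiebod" → prefix "gqlzsieb" already present; 2 new (o, d)
  "ovnbmkwy" → prefix "ovnbmk" already present; 2 new (w, y)
  "ovnbmkggcb" → prefix "ovnbmkgg" already present; 2 new (c, b)
  "ovjgwqpik" → prefix "ov" already present; 7 new (j, g, w, q, p, i, k)
  "ovnbmkxkd" → prefix "ovnbmk" already present; 3 new (x, k, d)
  "ovj" → prefix "ovj" already present; 0 new (none)
  "ovnbmkxkcg" → prefix "ovnbmkxk" already present; 2 new (c, g)
  "ovnbxunmpd" → prefix "ovnb" already present; 6 new (x, u, n, m, p, d)
  "ovnbmkxkr" → prefix "ovnbmkxk" already present; 1 new (r)
  "ovnbxunmpda" → prefix "ovnbxunmpd" already present; 1 new (a)
  "gqlzsiebx" → prefix "gqlzsieb" already present; 1 new (x)
Total nodes = 8 + 9 + 10 + 4 + 2 + 2 + 2 + 7 + 3 + 0 + 2 + 6 + 1 + 1 + 1 = 58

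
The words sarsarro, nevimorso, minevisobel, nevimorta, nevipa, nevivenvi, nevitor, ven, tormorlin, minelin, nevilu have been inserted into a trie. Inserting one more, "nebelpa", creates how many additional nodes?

5

Walking "nebelpa" from the root, the first 2 characters ("ne") follow existing edges; "b" is the first miss.
New nodes needed: |"nebelpa"| − 2 = 7 − 2 = 5.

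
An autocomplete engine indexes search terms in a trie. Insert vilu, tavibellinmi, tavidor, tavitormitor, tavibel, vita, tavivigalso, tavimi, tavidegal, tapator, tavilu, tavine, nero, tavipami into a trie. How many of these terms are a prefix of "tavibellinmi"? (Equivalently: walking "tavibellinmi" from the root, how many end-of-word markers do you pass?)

Check each prefix of "tavibellinmi" against the stored set — each match is an end-marker on the path.
Prefixes of the query that are stored words: "tavibel", "tavibellinmi"
Count: 2

2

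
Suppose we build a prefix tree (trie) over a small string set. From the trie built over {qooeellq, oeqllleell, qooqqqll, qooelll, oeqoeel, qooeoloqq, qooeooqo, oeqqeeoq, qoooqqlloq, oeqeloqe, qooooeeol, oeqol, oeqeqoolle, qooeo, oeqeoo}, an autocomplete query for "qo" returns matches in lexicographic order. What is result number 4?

qooeoloqq

Words with prefix "qo", in lexicographic order: "qooeellq", "qooelll", "qooeo", "qooeoloqq", "qooeooqo", "qooooeeol", "qoooqqlloq", "qooqqqll"
The 4th is qooeoloqq.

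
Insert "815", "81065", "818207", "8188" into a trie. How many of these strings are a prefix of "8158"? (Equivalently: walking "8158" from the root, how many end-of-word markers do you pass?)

Walk "8158" from the root; an end-of-word marker is hit whenever a stored word is a prefix of "8158".
Prefixes of the query that are stored words: "815"
Count: 1

1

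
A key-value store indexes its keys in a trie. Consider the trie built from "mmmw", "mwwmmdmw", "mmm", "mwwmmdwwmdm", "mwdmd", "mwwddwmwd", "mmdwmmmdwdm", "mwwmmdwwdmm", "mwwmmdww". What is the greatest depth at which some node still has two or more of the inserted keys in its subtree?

Equivalently: take the maximum, over all pairs, of their longest common prefix length.
e.g. "mwwmmdww" and "mwwmmdwwdmm" share the prefix "mwwmmdww" of length 8; no pair shares a longer one.
Longest shared-prefix length: 8

8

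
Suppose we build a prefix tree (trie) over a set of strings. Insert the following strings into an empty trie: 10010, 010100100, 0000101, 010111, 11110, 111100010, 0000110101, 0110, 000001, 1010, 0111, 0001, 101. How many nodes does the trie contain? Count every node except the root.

43

Trace insertions, counting only characters that open a new branch:
  "10010" → 5 new (1, 0, 0, 1, 0)
  "010100100" → 9 new (0, 1, 0, 1, 0, 0, 1, 0, 0)
  "0000101" → prefix "0" already present; 6 new (0, 0, 0, 1, 0, 1)
  "010111" → prefix "0101" already present; 2 new (1, 1)
  "11110" → prefix "1" already present; 4 new (1, 1, 1, 0)
  "111100010" → prefix "11110" already present; 4 new (0, 0, 1, 0)
  "0000110101" → prefix "00001" already present; 5 new (1, 0, 1, 0, 1)
  "0110" → prefix "01" already present; 2 new (1, 0)
  "000001" → prefix "0000" already present; 2 new (0, 1)
  "1010" → prefix "10" already present; 2 new (1, 0)
  "0111" → prefix "011" already present; 1 new (1)
  "0001" → prefix "000" already present; 1 new (1)
  "101" → prefix "101" already present; 0 new (none)
Total nodes = 5 + 9 + 6 + 2 + 4 + 4 + 5 + 2 + 2 + 2 + 1 + 1 + 0 = 43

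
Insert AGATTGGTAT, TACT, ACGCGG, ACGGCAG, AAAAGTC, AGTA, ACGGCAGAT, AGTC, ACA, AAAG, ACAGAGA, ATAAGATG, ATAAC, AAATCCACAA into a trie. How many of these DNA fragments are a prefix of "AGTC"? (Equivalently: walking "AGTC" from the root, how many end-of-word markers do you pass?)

1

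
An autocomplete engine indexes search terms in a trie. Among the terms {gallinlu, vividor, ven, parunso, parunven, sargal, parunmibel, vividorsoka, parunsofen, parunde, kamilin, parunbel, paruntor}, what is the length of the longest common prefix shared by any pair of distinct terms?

7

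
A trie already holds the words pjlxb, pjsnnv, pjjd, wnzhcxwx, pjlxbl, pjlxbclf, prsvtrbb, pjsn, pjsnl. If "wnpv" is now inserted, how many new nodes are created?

2

"wn" is already a path in the trie; the remaining "pv" must be added.
New nodes needed: |"wnpv"| − 2 = 4 − 2 = 2.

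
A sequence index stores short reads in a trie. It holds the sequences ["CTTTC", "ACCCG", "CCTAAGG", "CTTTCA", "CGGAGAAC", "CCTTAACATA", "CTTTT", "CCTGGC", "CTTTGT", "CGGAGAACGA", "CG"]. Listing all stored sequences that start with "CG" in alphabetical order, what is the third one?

CGGAGAACGA

Filter for "CG…" and sort: "CG", "CGGAGAAC", "CGGAGAACGA"
The 3rd is CGGAGAACGA.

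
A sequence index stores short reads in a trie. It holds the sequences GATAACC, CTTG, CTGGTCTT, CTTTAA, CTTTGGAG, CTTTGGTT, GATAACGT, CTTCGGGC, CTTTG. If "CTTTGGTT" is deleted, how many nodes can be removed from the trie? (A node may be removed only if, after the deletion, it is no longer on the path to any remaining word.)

2

Walk "CTTTGGTT" from the leaf back toward the root, removing each node that no remaining word uses.
The suffix "TT" (2 nodes) is used only by "CTTTGGTT"; the node for "CTTTGG" still has the child "A", so pruning stops there.
Nodes removed: 2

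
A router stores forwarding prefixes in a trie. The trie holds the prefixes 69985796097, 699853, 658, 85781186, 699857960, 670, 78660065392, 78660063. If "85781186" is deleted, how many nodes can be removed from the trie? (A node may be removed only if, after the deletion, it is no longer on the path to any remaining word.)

Walk "85781186" from the leaf back toward the root, removing each node that no remaining word uses.
No other word shares any prefix with "85781186", so all 8 of its nodes go.
Nodes removed: 8

8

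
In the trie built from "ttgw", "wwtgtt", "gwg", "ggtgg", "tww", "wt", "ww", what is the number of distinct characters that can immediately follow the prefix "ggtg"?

Follow the path "ggtg" to its node, then look at its outgoing edges.
Distinct next characters after "ggtg": g.
That node has 1 child edge.

1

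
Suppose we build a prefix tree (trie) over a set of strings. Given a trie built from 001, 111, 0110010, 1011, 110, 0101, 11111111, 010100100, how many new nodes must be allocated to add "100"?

The longest prefix of "100" already in the trie is "10" (length 2).
New nodes needed: |"100"| − 2 = 3 − 2 = 1.

1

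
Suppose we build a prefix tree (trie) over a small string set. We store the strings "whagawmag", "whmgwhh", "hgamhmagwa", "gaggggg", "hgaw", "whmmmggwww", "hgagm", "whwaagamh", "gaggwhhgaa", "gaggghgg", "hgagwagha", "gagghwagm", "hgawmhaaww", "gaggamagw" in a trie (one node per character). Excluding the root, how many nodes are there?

78

Insert word by word; a character creates a node only if that edge doesn't already exist:
  "whagawmag" → 9 new (w, h, a, g, a, w, m, a, g)
  "whmgwhh" → prefix "wh" already present; 5 new (m, g, w, h, h)
  "hgamhmagwa" → 10 new (h, g, a, m, h, m, a, g, w, a)
  "gaggggg" → 7 new (g, a, g, g, g, g, g)
  "hgaw" → prefix "hga" already present; 1 new (w)
  "whmmmggwww" → prefix "whm" already present; 7 new (m, m, g, g, w, w, w)
  "hgagm" → prefix "hga" already present; 2 new (g, m)
  "whwaagamh" → prefix "wh" already present; 7 new (w, a, a, g, a, m, h)
  "gaggwhhgaa" → prefix "gagg" already present; 6 new (w, h, h, g, a, a)
  "gaggghgg" → prefix "gaggg" already present; 3 new (h, g, g)
  "hgagwagha" → prefix "hgag" already present; 5 new (w, a, g, h, a)
  "gagghwagm" → prefix "gagg" already present; 5 new (h, w, a, g, m)
  "hgawmhaaww" → prefix "hgaw" already present; 6 new (m, h, a, a, w, w)
  "gaggamagw" → prefix "gagg" already present; 5 new (a, m, a, g, w)
Total nodes = 9 + 5 + 10 + 7 + 1 + 7 + 2 + 7 + 6 + 3 + 5 + 5 + 6 + 5 = 78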